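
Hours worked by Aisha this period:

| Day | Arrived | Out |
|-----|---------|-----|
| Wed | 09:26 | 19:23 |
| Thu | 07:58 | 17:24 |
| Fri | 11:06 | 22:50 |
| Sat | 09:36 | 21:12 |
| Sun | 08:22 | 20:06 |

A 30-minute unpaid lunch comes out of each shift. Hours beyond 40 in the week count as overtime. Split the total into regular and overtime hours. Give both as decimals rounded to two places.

Regular 40.00 hours, overtime 11.95 hours

Wed: 09:26–19:23 = 9 h 57 min; less 30 min break → 9 h 27 min
Thu: 07:58–17:24 = 9 h 26 min; less 30 min break → 8 h 56 min
Fri: 11:06–22:50 = 11 h 44 min; less 30 min break → 11 h 14 min
Sat: 09:36–21:12 = 11 h 36 min; less 30 min break → 11 h 6 min
Sun: 08:22–20:06 = 11 h 44 min; less 30 min break → 11 h 14 min
Total worked: 51 h 57 min = 51.95 h.
Threshold 40 h → overtime 11 h 57 min, regular 40 h 0 min.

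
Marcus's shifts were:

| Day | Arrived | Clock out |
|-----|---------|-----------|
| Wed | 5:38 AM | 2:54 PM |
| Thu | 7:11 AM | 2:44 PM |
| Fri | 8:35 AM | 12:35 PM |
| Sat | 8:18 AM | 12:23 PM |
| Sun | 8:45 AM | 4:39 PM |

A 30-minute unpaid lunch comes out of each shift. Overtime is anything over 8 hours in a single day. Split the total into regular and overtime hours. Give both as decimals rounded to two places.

Regular 29.53 hours, overtime 0.77 hours

Wed: 5:38 AM–2:54 PM = 9 h 16 min; less 30 min break → 8 h 46 min
Thu: 7:11 AM–2:44 PM = 7 h 33 min; less 30 min break → 7 h 3 min
Fri: 8:35 AM–12:35 PM = 4 h 0 min; less 30 min break → 3 h 30 min
Sat: 8:18 AM–12:23 PM = 4 h 5 min; less 30 min break → 3 h 35 min
Sun: 8:45 AM–4:39 PM = 7 h 54 min; less 30 min break → 7 h 24 min
Wed reg 8 h 0 min / OT 0 h 46 min; Thu reg 7 h 3 min / OT 0 h 0 min; Fri reg 3 h 30 min / OT 0 h 0 min; Sat reg 3 h 35 min / OT 0 h 0 min; Sun reg 7 h 24 min / OT 0 h 0 min.
Totals: regular 29 h 32 min, overtime 0 h 46 min.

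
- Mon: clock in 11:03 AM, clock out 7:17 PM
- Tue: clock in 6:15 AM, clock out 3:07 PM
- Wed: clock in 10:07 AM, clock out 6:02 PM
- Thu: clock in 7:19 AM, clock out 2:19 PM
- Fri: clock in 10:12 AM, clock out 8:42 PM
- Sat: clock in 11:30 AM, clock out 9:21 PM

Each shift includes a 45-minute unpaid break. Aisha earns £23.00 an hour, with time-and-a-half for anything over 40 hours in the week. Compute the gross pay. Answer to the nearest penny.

Mon: 11:03 AM–7:17 PM = 8 h 14 min; less 45 min break → 7 h 29 min
Tue: 6:15 AM–3:07 PM = 8 h 52 min; less 45 min break → 8 h 7 min
Wed: 10:07 AM–6:02 PM = 7 h 55 min; less 45 min break → 7 h 10 min
Thu: 7:19 AM–2:19 PM = 7 h 0 min; less 45 min break → 6 h 15 min
Fri: 10:12 AM–8:42 PM = 10 h 30 min; less 45 min break → 9 h 45 min
Sat: 11:30 AM–9:21 PM = 9 h 51 min; less 45 min break → 9 h 6 min
Total worked: 47 h 52 min = 2872 min.
Regular 40 h 0 min = 2400 min at £23.00/h; overtime 7 h 52 min = 472 min at £34.50/h.
Pay = (2400 × £23.00 + 472 × £34.50) ÷ 60 = £1191.40.

£1191.40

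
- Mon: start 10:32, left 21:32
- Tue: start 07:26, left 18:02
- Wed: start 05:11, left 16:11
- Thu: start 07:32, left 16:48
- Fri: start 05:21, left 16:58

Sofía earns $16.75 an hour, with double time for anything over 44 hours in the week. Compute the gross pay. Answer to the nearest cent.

Mon: 10:32–21:32 = 11 h 0 min
Tue: 07:26–18:02 = 10 h 36 min
Wed: 05:11–16:11 = 11 h 0 min
Thu: 07:32–16:48 = 9 h 16 min
Fri: 05:21–16:58 = 11 h 37 min
Total worked: 53 h 29 min = 3209 min.
Regular 44 h 0 min = 2640 min at $16.75/h; overtime 9 h 29 min = 569 min at $33.50/h.
Pay = (2640 × $16.75 + 569 × $33.50) ÷ 60 = $1054.69.

$1054.69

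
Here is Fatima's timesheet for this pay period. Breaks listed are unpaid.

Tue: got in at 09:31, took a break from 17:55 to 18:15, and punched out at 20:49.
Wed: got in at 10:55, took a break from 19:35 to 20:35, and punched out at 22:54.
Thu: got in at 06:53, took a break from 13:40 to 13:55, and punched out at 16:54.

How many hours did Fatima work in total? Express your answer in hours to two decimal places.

31.72 hours

Tue: 09:31–20:49 = 11 h 18 min; less 20 min break → 10 h 58 min
Wed: 10:55–22:54 = 11 h 59 min; less 60 min break → 10 h 59 min
Thu: 06:53–16:54 = 10 h 1 min; less 15 min break → 9 h 46 min
Total: 10 h 58 min + 10 h 59 min + 9 h 46 min = 31 h 43 min.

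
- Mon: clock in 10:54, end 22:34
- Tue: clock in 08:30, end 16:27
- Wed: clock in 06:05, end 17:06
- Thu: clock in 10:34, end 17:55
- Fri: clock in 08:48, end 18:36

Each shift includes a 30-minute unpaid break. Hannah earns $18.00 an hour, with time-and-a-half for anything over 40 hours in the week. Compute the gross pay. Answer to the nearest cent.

Mon: 10:54–22:34 = 11 h 40 min; less 30 min break → 11 h 10 min
Tue: 08:30–16:27 = 7 h 57 min; less 30 min break → 7 h 27 min
Wed: 06:05–17:06 = 11 h 1 min; less 30 min break → 10 h 31 min
Thu: 10:34–17:55 = 7 h 21 min; less 30 min break → 6 h 51 min
Fri: 08:48–18:36 = 9 h 48 min; less 30 min break → 9 h 18 min
Total worked: 45 h 17 min = 2717 min.
Regular 40 h 0 min = 2400 min at $18.00/h; overtime 5 h 17 min = 317 min at $27.00/h.
Pay = (2400 × $18.00 + 317 × $27.00) ÷ 60 = $862.65.

$862.65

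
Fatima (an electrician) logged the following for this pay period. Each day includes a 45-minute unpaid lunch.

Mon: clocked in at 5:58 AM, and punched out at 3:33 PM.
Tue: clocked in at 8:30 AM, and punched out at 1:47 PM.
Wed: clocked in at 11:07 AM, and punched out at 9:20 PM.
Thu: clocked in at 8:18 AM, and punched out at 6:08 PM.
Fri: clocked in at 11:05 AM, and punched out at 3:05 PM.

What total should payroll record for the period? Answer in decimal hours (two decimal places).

Mon: 5:58 AM–3:33 PM = 9 h 35 min; less 45 min break → 8 h 50 min
Tue: 8:30 AM–1:47 PM = 5 h 17 min; less 45 min break → 4 h 32 min
Wed: 11:07 AM–9:20 PM = 10 h 13 min; less 45 min break → 9 h 28 min
Thu: 8:18 AM–6:08 PM = 9 h 50 min; less 45 min break → 9 h 5 min
Fri: 11:05 AM–3:05 PM = 4 h 0 min; less 45 min break → 3 h 15 min
Total: 8 h 50 min + 4 h 32 min + 9 h 28 min + 9 h 5 min + 3 h 15 min = 35 h 10 min.

35.17 hours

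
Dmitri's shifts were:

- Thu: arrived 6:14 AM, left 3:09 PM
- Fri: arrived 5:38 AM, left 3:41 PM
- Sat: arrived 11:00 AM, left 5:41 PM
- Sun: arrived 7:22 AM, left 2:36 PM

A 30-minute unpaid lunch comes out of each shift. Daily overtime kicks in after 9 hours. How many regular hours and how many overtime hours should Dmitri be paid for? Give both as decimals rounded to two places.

Thu: 6:14 AM–3:09 PM = 8 h 55 min; less 30 min break → 8 h 25 min
Fri: 5:38 AM–3:41 PM = 10 h 3 min; less 30 min break → 9 h 33 min
Sat: 11:00 AM–5:41 PM = 6 h 41 min; less 30 min break → 6 h 11 min
Sun: 7:22 AM–2:36 PM = 7 h 14 min; less 30 min break → 6 h 44 min
Thu reg 8 h 25 min / OT 0 h 0 min; Fri reg 9 h 0 min / OT 0 h 33 min; Sat reg 6 h 11 min / OT 0 h 0 min; Sun reg 6 h 44 min / OT 0 h 0 min.
Totals: regular 30 h 20 min, overtime 0 h 33 min.

Regular 30.33 hours, overtime 0.55 hours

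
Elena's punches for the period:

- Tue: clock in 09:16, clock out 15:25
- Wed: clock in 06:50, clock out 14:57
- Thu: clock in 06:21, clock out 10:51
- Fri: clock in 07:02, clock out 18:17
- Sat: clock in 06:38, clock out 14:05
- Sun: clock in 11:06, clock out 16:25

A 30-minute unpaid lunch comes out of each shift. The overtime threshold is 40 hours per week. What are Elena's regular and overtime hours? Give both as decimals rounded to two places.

Regular 39.78 hours, overtime 0.00 hours

Tue: 09:16–15:25 = 6 h 9 min; less 30 min break → 5 h 39 min
Wed: 06:50–14:57 = 8 h 7 min; less 30 min break → 7 h 37 min
Thu: 06:21–10:51 = 4 h 30 min; less 30 min break → 4 h 0 min
Fri: 07:02–18:17 = 11 h 15 min; less 30 min break → 10 h 45 min
Sat: 06:38–14:05 = 7 h 27 min; less 30 min break → 6 h 57 min
Sun: 11:06–16:25 = 5 h 19 min; less 30 min break → 4 h 49 min
Total worked: 39 h 47 min = 39.78 h.
Threshold 40 h → overtime 0 h 0 min, regular 39 h 47 min.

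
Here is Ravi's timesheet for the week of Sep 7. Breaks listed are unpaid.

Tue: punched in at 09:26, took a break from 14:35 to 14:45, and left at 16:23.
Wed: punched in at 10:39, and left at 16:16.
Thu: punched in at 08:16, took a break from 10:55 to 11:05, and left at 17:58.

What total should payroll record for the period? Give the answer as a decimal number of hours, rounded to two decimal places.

21.93 hours

Tue: 09:26–16:23 = 6 h 57 min; less 10 min break → 6 h 47 min
Wed: 10:39–16:16 = 5 h 37 min
Thu: 08:16–17:58 = 9 h 42 min; less 10 min break → 9 h 32 min
Total: 6 h 47 min + 5 h 37 min + 9 h 32 min = 21 h 56 min.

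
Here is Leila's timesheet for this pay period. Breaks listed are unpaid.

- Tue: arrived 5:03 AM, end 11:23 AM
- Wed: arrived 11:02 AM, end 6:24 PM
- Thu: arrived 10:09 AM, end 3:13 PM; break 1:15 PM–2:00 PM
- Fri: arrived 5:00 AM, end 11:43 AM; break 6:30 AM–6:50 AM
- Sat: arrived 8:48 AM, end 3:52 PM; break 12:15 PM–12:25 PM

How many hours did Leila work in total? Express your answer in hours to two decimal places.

31.30 hours

Tue: 5:03 AM–11:23 AM = 6 h 20 min
Wed: 11:02 AM–6:24 PM = 7 h 22 min
Thu: 10:09 AM–3:13 PM = 5 h 4 min; less 45 min break → 4 h 19 min
Fri: 5:00 AM–11:43 AM = 6 h 43 min; less 20 min break → 6 h 23 min
Sat: 8:48 AM–3:52 PM = 7 h 4 min; less 10 min break → 6 h 54 min
Total: 6 h 20 min + 7 h 22 min + 4 h 19 min + 6 h 23 min + 6 h 54 min = 31 h 18 min.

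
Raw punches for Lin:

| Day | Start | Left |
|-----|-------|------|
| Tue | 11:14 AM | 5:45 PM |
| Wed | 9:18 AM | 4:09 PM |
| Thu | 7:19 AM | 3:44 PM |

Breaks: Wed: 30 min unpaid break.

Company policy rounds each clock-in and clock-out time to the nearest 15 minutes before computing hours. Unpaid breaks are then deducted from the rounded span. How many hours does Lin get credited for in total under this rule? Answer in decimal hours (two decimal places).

Tue: in 11:14 AM→11:15 AM, out 5:45 PM→5:45 PM; 6 h 30 min
Wed: in 9:18 AM→9:15 AM, out 4:09 PM→4:15 PM; 7 h 0 min − 30 min = 6 h 30 min
Thu: in 7:19 AM→7:15 AM, out 3:44 PM→3:45 PM; 8 h 30 min
Total credited: 21 h 30 min.

21.50 hours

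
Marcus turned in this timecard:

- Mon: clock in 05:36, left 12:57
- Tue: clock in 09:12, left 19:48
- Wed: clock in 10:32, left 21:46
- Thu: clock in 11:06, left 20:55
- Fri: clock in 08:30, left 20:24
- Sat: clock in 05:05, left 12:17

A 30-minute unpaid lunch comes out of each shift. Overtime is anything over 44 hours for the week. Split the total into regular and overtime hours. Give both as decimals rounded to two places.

Regular 44.00 hours, overtime 11.10 hours

Mon: 05:36–12:57 = 7 h 21 min; less 30 min break → 6 h 51 min
Tue: 09:12–19:48 = 10 h 36 min; less 30 min break → 10 h 6 min
Wed: 10:32–21:46 = 11 h 14 min; less 30 min break → 10 h 44 min
Thu: 11:06–20:55 = 9 h 49 min; less 30 min break → 9 h 19 min
Fri: 08:30–20:24 = 11 h 54 min; less 30 min break → 11 h 24 min
Sat: 05:05–12:17 = 7 h 12 min; less 30 min break → 6 h 42 min
Total worked: 55 h 6 min = 55.10 h.
Threshold 44 h → overtime 11 h 6 min, regular 44 h 0 min.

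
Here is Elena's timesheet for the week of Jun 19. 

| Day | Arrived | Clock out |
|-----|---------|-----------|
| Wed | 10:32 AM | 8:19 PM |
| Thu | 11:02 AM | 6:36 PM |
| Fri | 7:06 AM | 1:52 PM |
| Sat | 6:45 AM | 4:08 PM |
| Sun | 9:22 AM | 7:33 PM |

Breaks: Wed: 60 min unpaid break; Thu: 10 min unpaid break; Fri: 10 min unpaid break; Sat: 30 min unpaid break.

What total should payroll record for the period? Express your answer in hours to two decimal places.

41.85 hours

Wed: 10:32 AM–8:19 PM = 9 h 47 min; less 60 min break → 8 h 47 min
Thu: 11:02 AM–6:36 PM = 7 h 34 min; less 10 min break → 7 h 24 min
Fri: 7:06 AM–1:52 PM = 6 h 46 min; less 10 min break → 6 h 36 min
Sat: 6:45 AM–4:08 PM = 9 h 23 min; less 30 min break → 8 h 53 min
Sun: 9:22 AM–7:33 PM = 10 h 11 min
Total: 8 h 47 min + 7 h 24 min + 6 h 36 min + 8 h 53 min + 10 h 11 min = 41 h 51 min.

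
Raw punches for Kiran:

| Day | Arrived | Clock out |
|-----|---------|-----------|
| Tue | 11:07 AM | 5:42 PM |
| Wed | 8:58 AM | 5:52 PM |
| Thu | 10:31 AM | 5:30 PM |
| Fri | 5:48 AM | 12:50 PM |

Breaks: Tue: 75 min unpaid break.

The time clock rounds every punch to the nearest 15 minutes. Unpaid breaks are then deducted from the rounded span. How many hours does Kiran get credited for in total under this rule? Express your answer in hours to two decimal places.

28.25 hours

Tue: in 11:07 AM→11:00 AM, out 5:42 PM→5:45 PM; 6 h 45 min − 75 min = 5 h 30 min
Wed: in 8:58 AM→9:00 AM, out 5:52 PM→5:45 PM; 8 h 45 min
Thu: in 10:31 AM→10:30 AM, out 5:30 PM→5:30 PM; 7 h 0 min
Fri: in 5:48 AM→5:45 AM, out 12:50 PM→12:45 PM; 7 h 0 min
Total credited: 28 h 15 min.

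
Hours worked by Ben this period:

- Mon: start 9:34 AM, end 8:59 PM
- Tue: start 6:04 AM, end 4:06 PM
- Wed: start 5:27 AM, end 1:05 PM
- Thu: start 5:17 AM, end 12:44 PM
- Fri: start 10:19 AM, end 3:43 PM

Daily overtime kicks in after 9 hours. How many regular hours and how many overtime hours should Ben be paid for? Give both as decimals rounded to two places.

Regular 38.48 hours, overtime 3.45 hours

Mon: 9:34 AM–8:59 PM = 11 h 25 min
Tue: 6:04 AM–4:06 PM = 10 h 2 min
Wed: 5:27 AM–1:05 PM = 7 h 38 min
Thu: 5:17 AM–12:44 PM = 7 h 27 min
Fri: 10:19 AM–3:43 PM = 5 h 24 min
Mon reg 9 h 0 min / OT 2 h 25 min; Tue reg 9 h 0 min / OT 1 h 2 min; Wed reg 7 h 38 min / OT 0 h 0 min; Thu reg 7 h 27 min / OT 0 h 0 min; Fri reg 5 h 24 min / OT 0 h 0 min.
Totals: regular 38 h 29 min, overtime 3 h 27 min.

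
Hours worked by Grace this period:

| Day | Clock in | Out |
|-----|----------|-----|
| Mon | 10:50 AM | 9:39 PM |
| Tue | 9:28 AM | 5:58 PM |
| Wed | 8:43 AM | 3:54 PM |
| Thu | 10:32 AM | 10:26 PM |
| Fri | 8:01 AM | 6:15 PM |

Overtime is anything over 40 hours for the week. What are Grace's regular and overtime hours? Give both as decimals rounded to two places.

Mon: 10:50 AM–9:39 PM = 10 h 49 min
Tue: 9:28 AM–5:58 PM = 8 h 30 min
Wed: 8:43 AM–3:54 PM = 7 h 11 min
Thu: 10:32 AM–10:26 PM = 11 h 54 min
Fri: 8:01 AM–6:15 PM = 10 h 14 min
Total worked: 48 h 38 min = 48.63 h.
Threshold 40 h → overtime 8 h 38 min, regular 40 h 0 min.

Regular 40.00 hours, overtime 8.63 hours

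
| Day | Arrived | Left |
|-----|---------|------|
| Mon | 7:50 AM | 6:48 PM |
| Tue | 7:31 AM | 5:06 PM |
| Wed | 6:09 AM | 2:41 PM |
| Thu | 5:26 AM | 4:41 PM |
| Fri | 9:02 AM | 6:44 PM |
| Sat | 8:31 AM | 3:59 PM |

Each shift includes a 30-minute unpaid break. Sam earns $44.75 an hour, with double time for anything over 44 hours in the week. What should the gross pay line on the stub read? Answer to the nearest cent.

$2908.75

Mon: 7:50 AM–6:48 PM = 10 h 58 min; less 30 min break → 10 h 28 min
Tue: 7:31 AM–5:06 PM = 9 h 35 min; less 30 min break → 9 h 5 min
Wed: 6:09 AM–2:41 PM = 8 h 32 min; less 30 min break → 8 h 2 min
Thu: 5:26 AM–4:41 PM = 11 h 15 min; less 30 min break → 10 h 45 min
Fri: 9:02 AM–6:44 PM = 9 h 42 min; less 30 min break → 9 h 12 min
Sat: 8:31 AM–3:59 PM = 7 h 28 min; less 30 min break → 6 h 58 min
Total worked: 54 h 30 min = 3270 min.
Regular 44 h 0 min = 2640 min at $44.75/h; overtime 10 h 30 min = 630 min at $89.50/h.
Pay = (2640 × $44.75 + 630 × $89.50) ÷ 60 = $2908.75.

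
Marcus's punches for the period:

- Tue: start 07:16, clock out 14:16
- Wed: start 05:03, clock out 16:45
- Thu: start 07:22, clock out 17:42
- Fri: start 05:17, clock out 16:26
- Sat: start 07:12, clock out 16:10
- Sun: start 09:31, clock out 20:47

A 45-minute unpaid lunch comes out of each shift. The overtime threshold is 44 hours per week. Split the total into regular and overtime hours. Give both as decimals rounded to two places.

Tue: 07:16–14:16 = 7 h 0 min; less 45 min break → 6 h 15 min
Wed: 05:03–16:45 = 11 h 42 min; less 45 min break → 10 h 57 min
Thu: 07:22–17:42 = 10 h 20 min; less 45 min break → 9 h 35 min
Fri: 05:17–16:26 = 11 h 9 min; less 45 min break → 10 h 24 min
Sat: 07:12–16:10 = 8 h 58 min; less 45 min break → 8 h 13 min
Sun: 09:31–20:47 = 11 h 16 min; less 45 min break → 10 h 31 min
Total worked: 55 h 55 min = 55.92 h.
Threshold 44 h → overtime 11 h 55 min, regular 44 h 0 min.

Regular 44.00 hours, overtime 11.92 hours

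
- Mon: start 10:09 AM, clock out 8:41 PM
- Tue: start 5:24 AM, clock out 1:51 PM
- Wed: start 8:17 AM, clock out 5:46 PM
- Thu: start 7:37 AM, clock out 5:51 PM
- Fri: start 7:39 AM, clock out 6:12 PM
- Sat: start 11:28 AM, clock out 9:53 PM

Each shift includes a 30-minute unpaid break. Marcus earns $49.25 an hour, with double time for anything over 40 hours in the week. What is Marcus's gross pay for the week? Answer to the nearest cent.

Mon: 10:09 AM–8:41 PM = 10 h 32 min; less 30 min break → 10 h 2 min
Tue: 5:24 AM–1:51 PM = 8 h 27 min; less 30 min break → 7 h 57 min
Wed: 8:17 AM–5:46 PM = 9 h 29 min; less 30 min break → 8 h 59 min
Thu: 7:37 AM–5:51 PM = 10 h 14 min; less 30 min break → 9 h 44 min
Fri: 7:39 AM–6:12 PM = 10 h 33 min; less 30 min break → 10 h 3 min
Sat: 11:28 AM–9:53 PM = 10 h 25 min; less 30 min break → 9 h 55 min
Total worked: 56 h 40 min = 3400 min.
Regular 40 h 0 min = 2400 min at $49.25/h; overtime 16 h 40 min = 1000 min at $98.50/h.
Pay = (2400 × $49.25 + 1000 × $98.50) ÷ 60 = $3611.67.

$3611.67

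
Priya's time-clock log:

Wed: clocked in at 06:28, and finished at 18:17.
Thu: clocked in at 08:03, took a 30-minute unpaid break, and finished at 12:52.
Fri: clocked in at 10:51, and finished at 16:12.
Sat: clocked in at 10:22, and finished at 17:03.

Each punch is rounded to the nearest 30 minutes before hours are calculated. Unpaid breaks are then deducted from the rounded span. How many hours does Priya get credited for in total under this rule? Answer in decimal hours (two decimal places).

28.00 hours

Wed: in 06:28→06:30, out 18:17→18:30; 12 h 0 min
Thu: in 08:03→08:00, out 12:52→13:00; 5 h 0 min − 30 min = 4 h 30 min
Fri: in 10:51→11:00, out 16:12→16:00; 5 h 0 min
Sat: in 10:22→10:30, out 17:03→17:00; 6 h 30 min
Total credited: 28 h 0 min.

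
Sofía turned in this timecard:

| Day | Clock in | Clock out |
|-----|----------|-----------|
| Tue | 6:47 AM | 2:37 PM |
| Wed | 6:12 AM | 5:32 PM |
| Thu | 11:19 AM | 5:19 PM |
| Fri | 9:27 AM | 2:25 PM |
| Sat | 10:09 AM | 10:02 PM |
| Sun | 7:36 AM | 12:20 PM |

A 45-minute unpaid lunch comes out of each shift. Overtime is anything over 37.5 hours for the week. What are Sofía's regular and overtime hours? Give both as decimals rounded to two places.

Regular 37.50 hours, overtime 4.75 hours

Tue: 6:47 AM–2:37 PM = 7 h 50 min; less 45 min break → 7 h 5 min
Wed: 6:12 AM–5:32 PM = 11 h 20 min; less 45 min break → 10 h 35 min
Thu: 11:19 AM–5:19 PM = 6 h 0 min; less 45 min break → 5 h 15 min
Fri: 9:27 AM–2:25 PM = 4 h 58 min; less 45 min break → 4 h 13 min
Sat: 10:09 AM–10:02 PM = 11 h 53 min; less 45 min break → 11 h 8 min
Sun: 7:36 AM–12:20 PM = 4 h 44 min; less 45 min break → 3 h 59 min
Total worked: 42 h 15 min = 42.25 h.
Threshold 37.5 h → overtime 4 h 45 min, regular 37 h 30 min.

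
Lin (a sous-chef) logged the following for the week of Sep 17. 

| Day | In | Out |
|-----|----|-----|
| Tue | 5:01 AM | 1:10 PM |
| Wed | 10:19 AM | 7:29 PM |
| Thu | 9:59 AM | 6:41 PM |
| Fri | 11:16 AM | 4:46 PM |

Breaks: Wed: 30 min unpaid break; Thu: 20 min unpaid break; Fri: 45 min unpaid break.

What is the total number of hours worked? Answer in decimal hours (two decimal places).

Tue: 5:01 AM–1:10 PM = 8 h 9 min
Wed: 10:19 AM–7:29 PM = 9 h 10 min; less 30 min break → 8 h 40 min
Thu: 9:59 AM–6:41 PM = 8 h 42 min; less 20 min break → 8 h 22 min
Fri: 11:16 AM–4:46 PM = 5 h 30 min; less 45 min break → 4 h 45 min
Total: 8 h 9 min + 8 h 40 min + 8 h 22 min + 4 h 45 min = 29 h 56 min.

29.93 hours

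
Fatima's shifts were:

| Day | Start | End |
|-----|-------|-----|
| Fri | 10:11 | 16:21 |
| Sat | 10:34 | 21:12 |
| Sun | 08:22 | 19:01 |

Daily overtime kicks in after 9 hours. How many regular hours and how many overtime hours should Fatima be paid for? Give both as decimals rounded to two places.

Fri: 10:11–16:21 = 6 h 10 min
Sat: 10:34–21:12 = 10 h 38 min
Sun: 08:22–19:01 = 10 h 39 min
Fri reg 6 h 10 min / OT 0 h 0 min; Sat reg 9 h 0 min / OT 1 h 38 min; Sun reg 9 h 0 min / OT 1 h 39 min.
Totals: regular 24 h 10 min, overtime 3 h 17 min.

Regular 24.17 hours, overtime 3.28 hours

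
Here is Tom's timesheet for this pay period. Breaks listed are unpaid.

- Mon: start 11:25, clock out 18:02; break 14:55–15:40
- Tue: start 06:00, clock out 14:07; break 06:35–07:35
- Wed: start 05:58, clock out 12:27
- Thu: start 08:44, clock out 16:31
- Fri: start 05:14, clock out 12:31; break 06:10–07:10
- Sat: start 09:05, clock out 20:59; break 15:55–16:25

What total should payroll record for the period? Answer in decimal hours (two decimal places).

Mon: 11:25–18:02 = 6 h 37 min; less 45 min break → 5 h 52 min
Tue: 06:00–14:07 = 8 h 7 min; less 60 min break → 7 h 7 min
Wed: 05:58–12:27 = 6 h 29 min
Thu: 08:44–16:31 = 7 h 47 min
Fri: 05:14–12:31 = 7 h 17 min; less 60 min break → 6 h 17 min
Sat: 09:05–20:59 = 11 h 54 min; less 30 min break → 11 h 24 min
Total: 5 h 52 min + 7 h 7 min + 6 h 29 min + 7 h 47 min + 6 h 17 min + 11 h 24 min = 44 h 56 min.

44.93 hours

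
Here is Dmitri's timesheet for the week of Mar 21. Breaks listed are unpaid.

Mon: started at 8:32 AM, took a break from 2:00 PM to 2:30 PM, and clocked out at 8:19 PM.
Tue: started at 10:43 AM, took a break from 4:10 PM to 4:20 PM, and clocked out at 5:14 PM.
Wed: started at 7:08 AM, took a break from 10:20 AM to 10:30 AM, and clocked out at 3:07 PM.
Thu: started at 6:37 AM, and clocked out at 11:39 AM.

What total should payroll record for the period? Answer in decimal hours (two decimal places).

Mon: 8:32 AM–8:19 PM = 11 h 47 min; less 30 min break → 11 h 17 min
Tue: 10:43 AM–5:14 PM = 6 h 31 min; less 10 min break → 6 h 21 min
Wed: 7:08 AM–3:07 PM = 7 h 59 min; less 10 min break → 7 h 49 min
Thu: 6:37 AM–11:39 AM = 5 h 2 min
Total: 11 h 17 min + 6 h 21 min + 7 h 49 min + 5 h 2 min = 30 h 29 min.

30.48 hours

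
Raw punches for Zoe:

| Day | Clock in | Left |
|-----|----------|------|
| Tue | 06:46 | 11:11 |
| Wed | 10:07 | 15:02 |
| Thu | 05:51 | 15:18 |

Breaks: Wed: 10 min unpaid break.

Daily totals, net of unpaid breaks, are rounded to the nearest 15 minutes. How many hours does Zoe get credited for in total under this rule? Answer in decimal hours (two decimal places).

Tue: 06:46–11:11 = 4 h 25 min → rounds to 4 h 30 min
Wed: 10:07–15:02 = 4 h 55 min − 10 min = 4 h 45 min → rounds to 4 h 45 min
Thu: 05:51–15:18 = 9 h 27 min → rounds to 9 h 30 min
Total credited: 18 h 45 min.

18.75 hours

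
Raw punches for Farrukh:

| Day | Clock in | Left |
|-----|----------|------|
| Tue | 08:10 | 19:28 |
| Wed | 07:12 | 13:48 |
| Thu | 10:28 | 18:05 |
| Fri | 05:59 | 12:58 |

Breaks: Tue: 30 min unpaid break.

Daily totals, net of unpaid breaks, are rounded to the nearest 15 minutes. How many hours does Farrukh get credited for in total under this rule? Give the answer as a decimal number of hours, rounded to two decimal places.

31.75 hours

Tue: 08:10–19:28 = 11 h 18 min − 30 min = 10 h 48 min → rounds to 10 h 45 min
Wed: 07:12–13:48 = 6 h 36 min → rounds to 6 h 30 min
Thu: 10:28–18:05 = 7 h 37 min → rounds to 7 h 30 min
Fri: 05:59–12:58 = 6 h 59 min → rounds to 7 h 0 min
Total credited: 31 h 45 min.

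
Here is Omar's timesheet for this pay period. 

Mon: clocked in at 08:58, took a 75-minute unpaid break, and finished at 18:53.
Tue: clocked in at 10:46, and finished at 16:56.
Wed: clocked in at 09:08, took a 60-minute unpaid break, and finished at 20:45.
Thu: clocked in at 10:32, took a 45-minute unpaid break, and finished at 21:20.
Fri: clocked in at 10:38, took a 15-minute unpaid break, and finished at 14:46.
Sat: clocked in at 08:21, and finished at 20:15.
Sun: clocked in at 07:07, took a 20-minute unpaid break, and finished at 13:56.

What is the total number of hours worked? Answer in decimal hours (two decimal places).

57.77 hours

Mon: 08:58–18:53 = 9 h 55 min; less 75 min break → 8 h 40 min
Tue: 10:46–16:56 = 6 h 10 min
Wed: 09:08–20:45 = 11 h 37 min; less 60 min break → 10 h 37 min
Thu: 10:32–21:20 = 10 h 48 min; less 45 min break → 10 h 3 min
Fri: 10:38–14:46 = 4 h 8 min; less 15 min break → 3 h 53 min
Sat: 08:21–20:15 = 11 h 54 min
Sun: 07:07–13:56 = 6 h 49 min; less 20 min break → 6 h 29 min
Total: 8 h 40 min + 6 h 10 min + 10 h 37 min + 10 h 3 min + 3 h 53 min + 11 h 54 min + 6 h 29 min = 57 h 46 min.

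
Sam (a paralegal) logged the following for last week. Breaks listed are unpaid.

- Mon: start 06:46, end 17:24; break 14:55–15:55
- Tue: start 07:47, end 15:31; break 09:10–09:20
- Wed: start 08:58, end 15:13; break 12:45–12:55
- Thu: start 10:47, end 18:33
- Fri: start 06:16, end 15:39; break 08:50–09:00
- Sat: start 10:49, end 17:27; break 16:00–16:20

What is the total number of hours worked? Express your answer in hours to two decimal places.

Mon: 06:46–17:24 = 10 h 38 min; less 60 min break → 9 h 38 min
Tue: 07:47–15:31 = 7 h 44 min; less 10 min break → 7 h 34 min
Wed: 08:58–15:13 = 6 h 15 min; less 10 min break → 6 h 5 min
Thu: 10:47–18:33 = 7 h 46 min
Fri: 06:16–15:39 = 9 h 23 min; less 10 min break → 9 h 13 min
Sat: 10:49–17:27 = 6 h 38 min; less 20 min break → 6 h 18 min
Total: 9 h 38 min + 7 h 34 min + 6 h 5 min + 7 h 46 min + 9 h 13 min + 6 h 18 min = 46 h 34 min.

46.57 hours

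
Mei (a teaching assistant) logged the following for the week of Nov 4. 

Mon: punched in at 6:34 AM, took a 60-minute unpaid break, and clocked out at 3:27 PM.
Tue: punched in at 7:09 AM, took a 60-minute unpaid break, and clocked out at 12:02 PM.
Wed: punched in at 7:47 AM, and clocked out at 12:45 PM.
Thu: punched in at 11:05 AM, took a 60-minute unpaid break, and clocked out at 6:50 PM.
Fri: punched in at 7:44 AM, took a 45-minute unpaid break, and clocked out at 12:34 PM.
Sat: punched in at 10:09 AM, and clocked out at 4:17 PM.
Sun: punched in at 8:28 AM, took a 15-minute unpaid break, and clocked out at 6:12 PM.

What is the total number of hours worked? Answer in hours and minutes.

43 h 11 min

Mon: 6:34 AM–3:27 PM = 8 h 53 min; less 60 min break → 7 h 53 min
Tue: 7:09 AM–12:02 PM = 4 h 53 min; less 60 min break → 3 h 53 min
Wed: 7:47 AM–12:45 PM = 4 h 58 min
Thu: 11:05 AM–6:50 PM = 7 h 45 min; less 60 min break → 6 h 45 min
Fri: 7:44 AM–12:34 PM = 4 h 50 min; less 45 min break → 4 h 5 min
Sat: 10:09 AM–4:17 PM = 6 h 8 min
Sun: 8:28 AM–6:12 PM = 9 h 44 min; less 15 min break → 9 h 29 min
Total: 7 h 53 min + 3 h 53 min + 4 h 58 min + 6 h 45 min + 4 h 5 min + 6 h 8 min + 9 h 29 min = 43 h 11 min.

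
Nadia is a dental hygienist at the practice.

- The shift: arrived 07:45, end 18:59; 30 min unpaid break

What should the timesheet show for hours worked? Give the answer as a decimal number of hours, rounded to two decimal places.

The shift: 07:45–18:59 = 11 h 14 min; less 30 min break → 10 h 44 min

10.73 hours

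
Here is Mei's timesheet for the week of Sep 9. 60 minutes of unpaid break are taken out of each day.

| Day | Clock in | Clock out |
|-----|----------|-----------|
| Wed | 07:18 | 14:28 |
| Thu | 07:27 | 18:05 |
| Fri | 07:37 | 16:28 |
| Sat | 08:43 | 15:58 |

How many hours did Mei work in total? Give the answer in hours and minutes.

29 h 54 min

Wed: 07:18–14:28 = 7 h 10 min; less 60 min break → 6 h 10 min
Thu: 07:27–18:05 = 10 h 38 min; less 60 min break → 9 h 38 min
Fri: 07:37–16:28 = 8 h 51 min; less 60 min break → 7 h 51 min
Sat: 08:43–15:58 = 7 h 15 min; less 60 min break → 6 h 15 min
Total: 6 h 10 min + 9 h 38 min + 7 h 51 min + 6 h 15 min = 29 h 54 min.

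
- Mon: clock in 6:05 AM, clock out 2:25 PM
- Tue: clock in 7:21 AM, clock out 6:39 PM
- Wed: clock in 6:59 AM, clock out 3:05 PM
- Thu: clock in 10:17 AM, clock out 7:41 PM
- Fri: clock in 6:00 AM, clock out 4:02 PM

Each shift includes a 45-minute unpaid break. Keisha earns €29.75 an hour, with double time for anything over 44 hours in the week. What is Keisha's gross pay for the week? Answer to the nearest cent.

€1291.65

Mon: 6:05 AM–2:25 PM = 8 h 20 min; less 45 min break → 7 h 35 min
Tue: 7:21 AM–6:39 PM = 11 h 18 min; less 45 min break → 10 h 33 min
Wed: 6:59 AM–3:05 PM = 8 h 6 min; less 45 min break → 7 h 21 min
Thu: 10:17 AM–7:41 PM = 9 h 24 min; less 45 min break → 8 h 39 min
Fri: 6:00 AM–4:02 PM = 10 h 2 min; less 45 min break → 9 h 17 min
Total worked: 43 h 25 min = 2605 min.
Regular 43 h 25 min = 2605 min at €29.75/h; overtime 0 h 0 min = 0 min at €59.50/h.
Pay = (2605 × €29.75 + 0 × €59.50) ÷ 60 = €1291.65.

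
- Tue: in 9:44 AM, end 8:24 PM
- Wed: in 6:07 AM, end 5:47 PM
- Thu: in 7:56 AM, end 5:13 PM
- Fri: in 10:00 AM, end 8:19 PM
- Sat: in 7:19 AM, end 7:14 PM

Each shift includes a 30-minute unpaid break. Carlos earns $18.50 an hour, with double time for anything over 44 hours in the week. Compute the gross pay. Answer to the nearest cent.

$1085.95

Tue: 9:44 AM–8:24 PM = 10 h 40 min; less 30 min break → 10 h 10 min
Wed: 6:07 AM–5:47 PM = 11 h 40 min; less 30 min break → 11 h 10 min
Thu: 7:56 AM–5:13 PM = 9 h 17 min; less 30 min break → 8 h 47 min
Fri: 10:00 AM–8:19 PM = 10 h 19 min; less 30 min break → 9 h 49 min
Sat: 7:19 AM–7:14 PM = 11 h 55 min; less 30 min break → 11 h 25 min
Total worked: 51 h 21 min = 3081 min.
Regular 44 h 0 min = 2640 min at $18.50/h; overtime 7 h 21 min = 441 min at $37.00/h.
Pay = (2640 × $18.50 + 441 × $37.00) ÷ 60 = $1085.95.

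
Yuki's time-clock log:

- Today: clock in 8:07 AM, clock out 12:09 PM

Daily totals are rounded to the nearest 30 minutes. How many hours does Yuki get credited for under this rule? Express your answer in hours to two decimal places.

4.00 hours

Today: 8:07 AM–12:09 PM = 4 h 2 min → rounds to 4 h 0 min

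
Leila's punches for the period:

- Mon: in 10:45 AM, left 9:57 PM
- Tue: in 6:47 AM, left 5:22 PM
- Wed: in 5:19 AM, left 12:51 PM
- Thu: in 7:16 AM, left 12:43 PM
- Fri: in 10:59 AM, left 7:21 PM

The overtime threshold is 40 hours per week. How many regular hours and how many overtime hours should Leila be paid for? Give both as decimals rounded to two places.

Mon: 10:45 AM–9:57 PM = 11 h 12 min
Tue: 6:47 AM–5:22 PM = 10 h 35 min
Wed: 5:19 AM–12:51 PM = 7 h 32 min
Thu: 7:16 AM–12:43 PM = 5 h 27 min
Fri: 10:59 AM–7:21 PM = 8 h 22 min
Total worked: 43 h 8 min = 43.13 h.
Threshold 40 h → overtime 3 h 8 min, regular 40 h 0 min.

Regular 40.00 hours, overtime 3.13 hours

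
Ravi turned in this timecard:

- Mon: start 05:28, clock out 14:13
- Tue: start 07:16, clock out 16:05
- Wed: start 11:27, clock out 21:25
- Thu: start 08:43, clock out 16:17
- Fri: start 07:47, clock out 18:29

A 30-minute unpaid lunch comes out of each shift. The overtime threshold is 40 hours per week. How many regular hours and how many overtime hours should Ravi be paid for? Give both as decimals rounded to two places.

Mon: 05:28–14:13 = 8 h 45 min; less 30 min break → 8 h 15 min
Tue: 07:16–16:05 = 8 h 49 min; less 30 min break → 8 h 19 min
Wed: 11:27–21:25 = 9 h 58 min; less 30 min break → 9 h 28 min
Thu: 08:43–16:17 = 7 h 34 min; less 30 min break → 7 h 4 min
Fri: 07:47–18:29 = 10 h 42 min; less 30 min break → 10 h 12 min
Total worked: 43 h 18 min = 43.30 h.
Threshold 40 h → overtime 3 h 18 min, regular 40 h 0 min.

Regular 40.00 hours, overtime 3.30 hours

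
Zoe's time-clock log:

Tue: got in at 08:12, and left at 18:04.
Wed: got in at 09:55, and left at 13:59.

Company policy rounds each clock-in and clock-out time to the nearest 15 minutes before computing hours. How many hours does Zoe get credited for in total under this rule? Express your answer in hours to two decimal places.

13.75 hours

Tue: in 08:12→08:15, out 18:04→18:00; 9 h 45 min
Wed: in 09:55→10:00, out 13:59→14:00; 4 h 0 min
Total credited: 13 h 45 min.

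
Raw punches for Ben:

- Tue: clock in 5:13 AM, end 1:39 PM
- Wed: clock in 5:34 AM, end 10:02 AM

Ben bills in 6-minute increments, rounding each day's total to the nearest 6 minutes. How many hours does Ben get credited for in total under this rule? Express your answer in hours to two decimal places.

Tue: 5:13 AM–1:39 PM = 8 h 26 min → rounds to 8 h 24 min
Wed: 5:34 AM–10:02 AM = 4 h 28 min → rounds to 4 h 30 min
Total credited: 12 h 54 min.

12.90 hours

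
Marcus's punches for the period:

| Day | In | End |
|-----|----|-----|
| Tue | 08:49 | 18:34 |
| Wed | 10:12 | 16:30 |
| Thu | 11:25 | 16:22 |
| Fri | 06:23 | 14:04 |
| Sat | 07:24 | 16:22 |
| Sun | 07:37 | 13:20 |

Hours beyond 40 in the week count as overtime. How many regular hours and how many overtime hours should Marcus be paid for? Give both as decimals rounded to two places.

Regular 40.00 hours, overtime 3.37 hours

Tue: 08:49–18:34 = 9 h 45 min
Wed: 10:12–16:30 = 6 h 18 min
Thu: 11:25–16:22 = 4 h 57 min
Fri: 06:23–14:04 = 7 h 41 min
Sat: 07:24–16:22 = 8 h 58 min
Sun: 07:37–13:20 = 5 h 43 min
Total worked: 43 h 22 min = 43.37 h.
Threshold 40 h → overtime 3 h 22 min, regular 40 h 0 min.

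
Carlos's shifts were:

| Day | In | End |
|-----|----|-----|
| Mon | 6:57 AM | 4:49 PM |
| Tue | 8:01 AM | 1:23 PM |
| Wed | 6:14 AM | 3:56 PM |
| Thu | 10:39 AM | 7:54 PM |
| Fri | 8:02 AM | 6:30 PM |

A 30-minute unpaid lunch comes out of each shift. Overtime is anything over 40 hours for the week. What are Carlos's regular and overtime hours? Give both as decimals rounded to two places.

Mon: 6:57 AM–4:49 PM = 9 h 52 min; less 30 min break → 9 h 22 min
Tue: 8:01 AM–1:23 PM = 5 h 22 min; less 30 min break → 4 h 52 min
Wed: 6:14 AM–3:56 PM = 9 h 42 min; less 30 min break → 9 h 12 min
Thu: 10:39 AM–7:54 PM = 9 h 15 min; less 30 min break → 8 h 45 min
Fri: 8:02 AM–6:30 PM = 10 h 28 min; less 30 min break → 9 h 58 min
Total worked: 42 h 9 min = 42.15 h.
Threshold 40 h → overtime 2 h 9 min, regular 40 h 0 min.

Regular 40.00 hours, overtime 2.15 hours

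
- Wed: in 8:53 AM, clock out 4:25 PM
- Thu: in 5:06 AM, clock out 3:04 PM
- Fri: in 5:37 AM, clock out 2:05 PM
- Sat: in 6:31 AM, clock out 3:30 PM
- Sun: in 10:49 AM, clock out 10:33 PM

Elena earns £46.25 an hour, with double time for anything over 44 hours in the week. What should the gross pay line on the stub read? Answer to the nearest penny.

£2283.21

Wed: 8:53 AM–4:25 PM = 7 h 32 min
Thu: 5:06 AM–3:04 PM = 9 h 58 min
Fri: 5:37 AM–2:05 PM = 8 h 28 min
Sat: 6:31 AM–3:30 PM = 8 h 59 min
Sun: 10:49 AM–10:33 PM = 11 h 44 min
Total worked: 46 h 41 min = 2801 min.
Regular 44 h 0 min = 2640 min at £46.25/h; overtime 2 h 41 min = 161 min at £92.50/h.
Pay = (2640 × £46.25 + 161 × £92.50) ÷ 60 = £2283.21.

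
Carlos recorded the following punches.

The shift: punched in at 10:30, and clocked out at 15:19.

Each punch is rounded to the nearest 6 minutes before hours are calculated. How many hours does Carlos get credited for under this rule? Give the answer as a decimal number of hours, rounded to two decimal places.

The shift: in 10:30→10:30, out 15:19→15:18; 4 h 48 min

4.80 hours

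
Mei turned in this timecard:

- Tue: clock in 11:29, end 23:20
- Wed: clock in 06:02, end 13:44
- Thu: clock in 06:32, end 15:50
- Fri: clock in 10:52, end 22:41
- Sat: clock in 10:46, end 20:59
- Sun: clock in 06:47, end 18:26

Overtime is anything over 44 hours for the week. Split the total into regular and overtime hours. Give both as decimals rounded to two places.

Tue: 11:29–23:20 = 11 h 51 min
Wed: 06:02–13:44 = 7 h 42 min
Thu: 06:32–15:50 = 9 h 18 min
Fri: 10:52–22:41 = 11 h 49 min
Sat: 10:46–20:59 = 10 h 13 min
Sun: 06:47–18:26 = 11 h 39 min
Total worked: 62 h 32 min = 62.53 h.
Threshold 44 h → overtime 18 h 32 min, regular 44 h 0 min.

Regular 44.00 hours, overtime 18.53 hours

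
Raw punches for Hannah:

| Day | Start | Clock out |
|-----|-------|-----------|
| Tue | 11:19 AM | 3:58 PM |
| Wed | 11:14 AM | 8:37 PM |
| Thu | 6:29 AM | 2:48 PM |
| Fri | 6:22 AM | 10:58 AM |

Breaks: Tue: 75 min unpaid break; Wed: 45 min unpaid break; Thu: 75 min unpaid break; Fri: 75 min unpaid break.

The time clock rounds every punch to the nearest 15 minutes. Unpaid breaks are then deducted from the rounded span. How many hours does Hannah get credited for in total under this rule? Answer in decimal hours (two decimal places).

Tue: in 11:19 AM→11:15 AM, out 3:58 PM→4:00 PM; 4 h 45 min − 75 min = 3 h 30 min
Wed: in 11:14 AM→11:15 AM, out 8:37 PM→8:30 PM; 9 h 15 min − 45 min = 8 h 30 min
Thu: in 6:29 AM→6:30 AM, out 2:48 PM→2:45 PM; 8 h 15 min − 75 min = 7 h 0 min
Fri: in 6:22 AM→6:15 AM, out 10:58 AM→11:00 AM; 4 h 45 min − 75 min = 3 h 30 min
Total credited: 22 h 30 min.

22.50 hours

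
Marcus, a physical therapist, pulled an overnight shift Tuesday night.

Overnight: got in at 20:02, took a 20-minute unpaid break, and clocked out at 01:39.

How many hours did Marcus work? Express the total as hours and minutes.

5 h 17 min

Overnight: 20:02 → midnight = 3 h 58 min; midnight → 01:39 = 1 h 39 min; span 5 h 37 min; less 20 min break → 5 h 17 min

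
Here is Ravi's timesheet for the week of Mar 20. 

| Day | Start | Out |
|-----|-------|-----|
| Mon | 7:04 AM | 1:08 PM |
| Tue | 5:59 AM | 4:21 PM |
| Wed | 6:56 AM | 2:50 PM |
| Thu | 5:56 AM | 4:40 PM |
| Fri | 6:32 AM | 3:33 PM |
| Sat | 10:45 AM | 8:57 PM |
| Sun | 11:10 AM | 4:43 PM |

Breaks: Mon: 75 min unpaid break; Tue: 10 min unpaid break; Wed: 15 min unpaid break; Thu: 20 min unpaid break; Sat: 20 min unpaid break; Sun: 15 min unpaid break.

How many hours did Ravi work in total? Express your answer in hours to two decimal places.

Mon: 7:04 AM–1:08 PM = 6 h 4 min; less 75 min break → 4 h 49 min
Tue: 5:59 AM–4:21 PM = 10 h 22 min; less 10 min break → 10 h 12 min
Wed: 6:56 AM–2:50 PM = 7 h 54 min; less 15 min break → 7 h 39 min
Thu: 5:56 AM–4:40 PM = 10 h 44 min; less 20 min break → 10 h 24 min
Fri: 6:32 AM–3:33 PM = 9 h 1 min
Sat: 10:45 AM–8:57 PM = 10 h 12 min; less 20 min break → 9 h 52 min
Sun: 11:10 AM–4:43 PM = 5 h 33 min; less 15 min break → 5 h 18 min
Total: 4 h 49 min + 10 h 12 min + 7 h 39 min + 10 h 24 min + 9 h 1 min + 9 h 52 min + 5 h 18 min = 57 h 15 min.

57.25 hours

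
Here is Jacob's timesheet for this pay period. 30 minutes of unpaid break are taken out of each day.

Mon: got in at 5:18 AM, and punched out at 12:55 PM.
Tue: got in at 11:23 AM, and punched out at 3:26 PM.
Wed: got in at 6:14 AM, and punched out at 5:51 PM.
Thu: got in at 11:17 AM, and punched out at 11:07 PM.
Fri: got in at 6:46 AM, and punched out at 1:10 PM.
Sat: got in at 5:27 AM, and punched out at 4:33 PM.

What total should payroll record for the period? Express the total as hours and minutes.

Mon: 5:18 AM–12:55 PM = 7 h 37 min; less 30 min break → 7 h 7 min
Tue: 11:23 AM–3:26 PM = 4 h 3 min; less 30 min break → 3 h 33 min
Wed: 6:14 AM–5:51 PM = 11 h 37 min; less 30 min break → 11 h 7 min
Thu: 11:17 AM–11:07 PM = 11 h 50 min; less 30 min break → 11 h 20 min
Fri: 6:46 AM–1:10 PM = 6 h 24 min; less 30 min break → 5 h 54 min
Sat: 5:27 AM–4:33 PM = 11 h 6 min; less 30 min break → 10 h 36 min
Total: 7 h 7 min + 3 h 33 min + 11 h 7 min + 11 h 20 min + 5 h 54 min + 10 h 36 min = 49 h 37 min.

49 h 37 min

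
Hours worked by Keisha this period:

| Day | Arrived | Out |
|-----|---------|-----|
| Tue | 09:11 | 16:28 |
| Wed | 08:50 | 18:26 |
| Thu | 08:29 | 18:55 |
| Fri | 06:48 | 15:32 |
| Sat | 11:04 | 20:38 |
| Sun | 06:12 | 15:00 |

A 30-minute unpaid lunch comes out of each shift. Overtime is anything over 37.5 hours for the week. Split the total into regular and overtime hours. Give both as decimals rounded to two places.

Tue: 09:11–16:28 = 7 h 17 min; less 30 min break → 6 h 47 min
Wed: 08:50–18:26 = 9 h 36 min; less 30 min break → 9 h 6 min
Thu: 08:29–18:55 = 10 h 26 min; less 30 min break → 9 h 56 min
Fri: 06:48–15:32 = 8 h 44 min; less 30 min break → 8 h 14 min
Sat: 11:04–20:38 = 9 h 34 min; less 30 min break → 9 h 4 min
Sun: 06:12–15:00 = 8 h 48 min; less 30 min break → 8 h 18 min
Total worked: 51 h 25 min = 51.42 h.
Threshold 37.5 h → overtime 13 h 55 min, regular 37 h 30 min.

Regular 37.50 hours, overtime 13.92 hours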